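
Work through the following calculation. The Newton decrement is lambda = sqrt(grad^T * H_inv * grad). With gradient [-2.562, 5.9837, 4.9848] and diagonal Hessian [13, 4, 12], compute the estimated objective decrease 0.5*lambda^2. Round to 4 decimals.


Step 1: H is diagonal, so H^(-1) * g = [-0.1971, 1.4959, 0.4154].
Step 2: g^T H^(-1) g = sum_i g_i^2 / H_ii
  = (-2.562)^2/13 + (5.9837)^2/4 + (4.9848)^2/12
  = 0.5049 + 8.9512 + 2.0707 = 11.5268
Step 3: Objective decrease = 0.5 * g^T H^(-1) g = 5.7634


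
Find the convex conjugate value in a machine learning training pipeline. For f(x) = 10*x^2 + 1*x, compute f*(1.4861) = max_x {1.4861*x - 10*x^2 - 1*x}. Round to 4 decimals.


f*(y) = sup_x {y*x - a*x^2 - b*x} = sup_x {(y-b)*x - a*x^2}
FOC: (y - b) - 2a*x = 0 => x* = (y - b)/(2a)
x* = (1.4861 - 1)/(2*10) = 0.0243
f*(1.4861) = (y-b)^2/(4a) = (1.4861 - 1)^2/(4*10)
= 0.2363/40 = 0.0059


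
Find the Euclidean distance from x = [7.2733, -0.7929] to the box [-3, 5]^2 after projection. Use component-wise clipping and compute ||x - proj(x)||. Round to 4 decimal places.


Project each component onto [-3, 5].
clip(7.2733) = 5.0, clip(-0.7929) = -0.7929
Projection = [5.0, -0.7929]
Squared diffs: [5.1679, 0.0]
Distance = sqrt(5.1679) = 2.2733


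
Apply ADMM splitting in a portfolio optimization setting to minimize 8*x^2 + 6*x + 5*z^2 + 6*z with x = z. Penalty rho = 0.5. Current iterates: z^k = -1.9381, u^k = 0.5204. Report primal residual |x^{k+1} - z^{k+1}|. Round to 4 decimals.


ADMM iteration with rho = 0.5, z^k = -1.9381, u^k = 0.5204
Step 1: x-update.
Minimize 8*x^2 + 6*x + (0.5/2)*(x + 1.9381 + 0.5204)^2
FOC: (2*8 + 0.5)*x = -6 + 0.5*(-1.9381 - 0.5204)
x^{k+1} = -0.4381
Step 2: z-update.
Minimize 5*z^2 + 6*z + (0.5/2)*(-0.4381 - z + 0.5204)^2
FOC: (2*5 + 0.5)*z = -6 + 0.5*(-0.4381 + 0.5204)
z^{k+1} = -0.5675
Step 3: u-update.
u^{k+1} = 0.5204 - 0.4381 + 0.5675 = 0.6498
Step 4: Primal residual = |-0.4381 + 0.5675| = 0.1294


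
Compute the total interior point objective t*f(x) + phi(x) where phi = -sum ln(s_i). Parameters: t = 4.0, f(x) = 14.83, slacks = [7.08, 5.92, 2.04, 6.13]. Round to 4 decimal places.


Step 1: Compute log-barrier.
ln values: [1.9573, 1.7783, 0.7129, 1.8132]
phi = -(1.9573 + 1.7783 + 0.7129 + 1.8132) = -6.2618
Step 2: Compute augmented objective.
t*f(x) = 4.0*14.83 = 59.32
Total = 59.32 - 6.2618 = 53.0582


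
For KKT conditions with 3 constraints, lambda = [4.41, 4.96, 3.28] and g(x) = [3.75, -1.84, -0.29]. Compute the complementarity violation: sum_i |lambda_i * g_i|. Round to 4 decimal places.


KKT complementary slackness check:
lambda_1 * g_1 = 4.41 * 3.75 = 16.5375
lambda_2 * g_2 = 4.96 * -1.84 = -9.1264
lambda_3 * g_3 = 3.28 * -0.29 = -0.9512
Total violation = 16.5375 + 9.1264 + 0.9512 = 26.6151


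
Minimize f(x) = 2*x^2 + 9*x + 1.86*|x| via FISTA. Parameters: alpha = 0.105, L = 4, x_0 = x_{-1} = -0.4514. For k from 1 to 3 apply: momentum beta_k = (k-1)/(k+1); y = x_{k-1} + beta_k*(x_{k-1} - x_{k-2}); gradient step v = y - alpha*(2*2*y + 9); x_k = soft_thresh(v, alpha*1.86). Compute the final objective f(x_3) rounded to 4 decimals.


FISTA on f(x) = 2*x^2 + 9*x + 1.86*|x|
L = 4, alpha = 0.105
Iteration 1: beta = 0.0, y = -0.4514 + 0.0*(-0.4514 + 0.4514) = -0.4514
  grad(y) = 7.1944, v = y - alpha*grad = -1.2068
  prox(v) = soft_thresh(-1.2068, 0.1953) = -1.0115
Iteration 2: beta = 0.3333, y = -1.0115 + 0.3333*(-1.0115 + 0.4514) = -1.1982
  grad(y) = 4.2071, v = y - alpha*grad = -1.64
  prox(v) = soft_thresh(-1.64, 0.1953) = -1.4447
Iteration 3: beta = 0.5, y = -1.4447 + 0.5*(-1.4447 + 1.0115) = -1.6612
  grad(y) = 2.355, v = y - alpha*grad = -1.9085
  prox(v) = soft_thresh(-1.9085, 0.1953) = -1.7132
f(x_3) = 2*(-1.7132)^2 + 9*(-1.7132) + 1.86*|-1.7132| = -6.3621


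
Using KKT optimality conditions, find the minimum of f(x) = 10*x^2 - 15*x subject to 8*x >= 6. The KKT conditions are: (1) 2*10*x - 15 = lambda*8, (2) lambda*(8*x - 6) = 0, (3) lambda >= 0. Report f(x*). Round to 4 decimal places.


Step 1: Try lambda = 0 (constraint inactive).
Stationarity: 2*10*x - 15 = 0
x* = 15/(2*10) = 0.75
Check constraint: 8*0.75 = 6.0 >= 6 -- satisfied.
Step 2: Compute optimal value.
f(x*) = 10*0.75^2 - 15*0.75 = -5.625


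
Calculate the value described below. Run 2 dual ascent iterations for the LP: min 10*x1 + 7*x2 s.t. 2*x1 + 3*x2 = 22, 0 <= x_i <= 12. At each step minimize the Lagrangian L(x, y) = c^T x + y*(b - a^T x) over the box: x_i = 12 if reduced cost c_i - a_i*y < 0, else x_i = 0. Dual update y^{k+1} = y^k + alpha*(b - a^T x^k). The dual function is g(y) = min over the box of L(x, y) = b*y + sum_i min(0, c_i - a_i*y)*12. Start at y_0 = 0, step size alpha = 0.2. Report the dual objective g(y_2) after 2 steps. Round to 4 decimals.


Dual ascent for LP: min 10*x1 + 7*x2, 2*x1 + 3*x2 = 22, 0 <= x_i <= 12
Step 1: y^k = 0.0, reduced costs: (10.0, 7.0)
  x^k = (0.0, 0.0), subgradient = b - a^T x = 22.0
  y^{k+1} = 0.0 + 0.2*22.0 = 4.4
Step 2: y^k = 4.4, reduced costs: (1.2, -6.2)
  x^k = (0.0, 12.0), subgradient = b - a^T x = -14.0
  y^{k+1} = 4.4 + 0.2*-14.0 = 1.6
Dual objective at y_2 = 1.6: reduced costs (6.8, 2.2), box minimizer x = (0.0, 0.0)
g(y_2) = b*y + (c1 - a1*y)*x1 + (c2 - a2*y)*x2 = 22*1.6 + 6.8*0.0 + 2.2*0.0 = 35.2 + 0.0 + 0.0 = 35.2


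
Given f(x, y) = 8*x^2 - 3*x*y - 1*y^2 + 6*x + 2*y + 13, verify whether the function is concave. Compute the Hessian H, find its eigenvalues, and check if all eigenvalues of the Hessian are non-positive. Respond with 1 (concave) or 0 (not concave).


The Hessian of f(x,y) = 8*x^2 - 3*x*y - 1*y^2 + 6*x + 2*y + 13 is:
H = [[16, -3], [-3, -2]]
Trace = 16 - 2 = 14
Determinant = 16*-2 - (-3)^2 = -41
Discriminant = (14)^2 - 4*-41 = 360.0
Eigenvalues: lambda_1 = -2.4868, lambda_2 = 16.4868
The function is not concave.

0


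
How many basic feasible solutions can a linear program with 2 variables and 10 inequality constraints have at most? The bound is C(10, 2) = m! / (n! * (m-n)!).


Each vertex corresponds to some choice of n active constraints out of m, so the number of vertices is at most C(m, n) = m! / (n!(m-n)!).
m = 10, n = 2
Numerator: 10 * 9
Denominator: 2! = 2
C(10, 2) = 45


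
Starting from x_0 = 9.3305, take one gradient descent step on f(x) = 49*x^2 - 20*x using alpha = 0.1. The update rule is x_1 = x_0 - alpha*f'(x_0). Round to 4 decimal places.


We compute the gradient at x_0 and apply the update.
f'(x) = 98*x - 20
f'(9.3305) = 98*9.3305 - 20 = 894.389
x_1 = 9.3305 - 0.1*894.389 = -80.1084


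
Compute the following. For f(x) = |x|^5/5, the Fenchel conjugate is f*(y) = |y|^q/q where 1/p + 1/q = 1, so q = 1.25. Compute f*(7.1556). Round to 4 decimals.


The conjugate exponent q satisfies 1/p + 1/q = 1.
p = 5, so q = 5/(5 - 1) = 1.25
|y|^q = 7.1556^1.25 = 11.7033
f*(7.1556) = 11.7033 / 1.25 = 9.3626


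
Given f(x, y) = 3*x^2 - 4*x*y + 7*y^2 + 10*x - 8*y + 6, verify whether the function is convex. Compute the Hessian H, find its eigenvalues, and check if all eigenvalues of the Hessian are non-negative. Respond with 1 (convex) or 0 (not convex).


The Hessian of f(x,y) = 3*x^2 - 4*x*y + 7*y^2 + 10*x - 8*y + 6 is:
H = [[6, -4], [-4, 14]]
Trace = 6 + 14 = 20
Determinant = 6*14 - (-4)^2 = 68
Discriminant = (20)^2 - 4*68 = 128.0
Eigenvalues: lambda_1 = 4.3431, lambda_2 = 15.6569
The function is convex.

1


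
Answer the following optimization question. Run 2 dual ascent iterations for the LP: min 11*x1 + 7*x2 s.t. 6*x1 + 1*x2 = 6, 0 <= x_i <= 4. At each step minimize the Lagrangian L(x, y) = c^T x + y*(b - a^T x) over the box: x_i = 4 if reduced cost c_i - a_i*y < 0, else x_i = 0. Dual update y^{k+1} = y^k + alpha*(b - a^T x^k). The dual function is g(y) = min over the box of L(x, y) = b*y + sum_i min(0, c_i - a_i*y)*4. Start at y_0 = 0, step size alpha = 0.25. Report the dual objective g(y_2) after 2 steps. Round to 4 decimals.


Dual ascent for LP: min 11*x1 + 7*x2, 6*x1 + 1*x2 = 6, 0 <= x_i <= 4
Step 1: y^k = 0.0, reduced costs: (11.0, 7.0)
  x^k = (0.0, 0.0), subgradient = b - a^T x = 6.0
  y^{k+1} = 0.0 + 0.25*6.0 = 1.5
Step 2: y^k = 1.5, reduced costs: (2.0, 5.5)
  x^k = (0.0, 0.0), subgradient = b - a^T x = 6.0
  y^{k+1} = 1.5 + 0.25*6.0 = 3.0
Dual objective at y_2 = 3.0: reduced costs (-7.0, 4.0), box minimizer x = (4.0, 0.0)
g(y_2) = b*y + (c1 - a1*y)*x1 + (c2 - a2*y)*x2 = 6*3.0 + (-7.0)*4.0 + 4.0*0.0 = 18.0 - 28.0 + 0.0 = -10.0


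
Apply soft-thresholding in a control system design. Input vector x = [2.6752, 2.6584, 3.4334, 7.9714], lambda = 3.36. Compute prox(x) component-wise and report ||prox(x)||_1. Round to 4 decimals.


Soft-thresholding with lambda = 3.36:
prox(2.6752) = sign(2.6752)*max(|2.6752| - 3.36, 0) = 0.0
prox(2.6584) = sign(2.6584)*max(|2.6584| - 3.36, 0) = 0.0
prox(3.4334) = sign(3.4334)*max(|3.4334| - 3.36, 0) = 0.0734
prox(7.9714) = sign(7.9714)*max(|7.9714| - 3.36, 0) = 4.6114
prox(x) = [0.0, 0.0, 0.0734, 4.6114]
||prox(x)||_1 = 0.0 + 0.0 + 0.0734 + 4.6114 = 4.6848


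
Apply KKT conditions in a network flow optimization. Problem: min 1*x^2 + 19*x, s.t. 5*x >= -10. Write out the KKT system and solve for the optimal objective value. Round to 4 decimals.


Step 1: Try lambda = 0 (constraint inactive).
x_unc = -19/(2*1) = -9.5
Check: 5*-9.5 = -47.5 < -10 -- violated!
Step 2: Constraint must be active: 5*x = -10
x* = -10/5 = -2.0
lambda = (2*1*(-2.0) + 19)/5 = 3.0
Step 3: Compute optimal value.
f(x*) = 1*(-2.0)^2 + 19*(-2.0) = -34.0


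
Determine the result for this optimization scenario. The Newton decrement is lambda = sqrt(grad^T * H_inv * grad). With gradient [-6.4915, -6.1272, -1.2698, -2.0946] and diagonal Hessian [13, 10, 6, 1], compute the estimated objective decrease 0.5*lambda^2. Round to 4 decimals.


Step 1: H is diagonal, so H^(-1) * g = [-0.4993, -0.6127, -0.2116, -2.0946].
Step 2: g^T H^(-1) g = sum_i g_i^2 / H_ii
  = (-6.4915)^2/13 + (-6.1272)^2/10 + (-1.2698)^2/6 + (-2.0946)^2/1
  = 3.2415 + 3.7543 + 0.2687 + 4.3873 = 11.6518
Step 3: Objective decrease = 0.5 * g^T H^(-1) g = 5.8259


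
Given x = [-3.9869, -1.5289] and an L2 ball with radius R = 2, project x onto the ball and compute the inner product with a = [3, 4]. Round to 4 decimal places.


Step 1: Compute ||x|| (intermediates to 6 decimals).
||x|| = sqrt((-3.9869)^2 + (-1.5289)^2) = 4.270001
Step 2: Project.
Since ||x|| > R, scale = R/||x|| = 2/4.270001 = 0.468384, proj(x) = scale * x
proj(x) = [-1.8674, -0.716112]
Step 3: Dot product.
a^T * proj(x) = 3*(-1.8674) + 4*(-0.716112) = -8.4666


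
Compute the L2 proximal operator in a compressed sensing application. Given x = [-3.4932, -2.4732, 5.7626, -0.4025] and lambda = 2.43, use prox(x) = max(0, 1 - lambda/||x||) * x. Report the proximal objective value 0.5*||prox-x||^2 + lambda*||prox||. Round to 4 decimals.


Step 1: Compute ||x||.
||x|| = 7.1895
Step 2: Compute scaling factor.
scale = max(0, 1 - 2.43/7.1895) = 0.662
Step 3: prox(x) = [-2.3125, -1.6373, 3.8149, -0.2665]
||prox(x)|| = 4.7595
Step 4: Proximal objective.
0.5*||prox-x||^2 = 2.9525
lambda*||prox|| = 11.5656
Total = 14.518


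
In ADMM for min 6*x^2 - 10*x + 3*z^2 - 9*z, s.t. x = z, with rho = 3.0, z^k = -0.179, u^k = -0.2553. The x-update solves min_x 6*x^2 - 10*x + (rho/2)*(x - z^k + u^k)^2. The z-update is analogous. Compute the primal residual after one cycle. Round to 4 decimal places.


ADMM iteration with rho = 3.0, z^k = -0.179, u^k = -0.2553
Step 1: x-update.
Minimize 6*x^2 - 10*x + (3.0/2)*(x + 0.179 - 0.2553)^2
FOC: (2*6 + 3.0)*x = 10 + 3.0*(-0.179 + 0.2553)
x^{k+1} = 0.6819
Step 2: z-update.
Minimize 3*z^2 - 9*z + (3.0/2)*(0.6819 - z - 0.2553)^2
FOC: (2*3 + 3.0)*z = 9 + 3.0*(0.6819 - 0.2553)
z^{k+1} = 1.1422
Step 3: u-update.
u^{k+1} = -0.2553 + 0.6819 - 1.1422 = -0.7156
Step 4: Primal residual = |0.6819 - 1.1422| = 0.4603


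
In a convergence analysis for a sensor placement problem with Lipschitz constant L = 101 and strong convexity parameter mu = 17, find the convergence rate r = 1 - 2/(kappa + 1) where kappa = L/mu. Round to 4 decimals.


Step 1: Compute the condition number.
kappa = L/mu = 101/17 = 5.9412
Step 2: Compute the convergence rate.
r = 1 - 2/(kappa + 1) = 1 - 2*mu/(L + mu) = (L - mu)/(L + mu) = 84/118 = 0.7119


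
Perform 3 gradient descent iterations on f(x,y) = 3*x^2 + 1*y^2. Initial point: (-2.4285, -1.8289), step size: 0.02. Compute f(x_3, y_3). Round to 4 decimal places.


Gradient descent on f(x,y) = 3*x^2 + 1*y^2.
Starting point: (-2.4285, -1.8289), alpha = 0.02
Step 1: grad_x = 2*3*-2.4285 = -14.571, grad_y = 2*1*-1.8289 = -3.6578
  x_1 = -2.4285 - 0.02*-14.571 = -2.1371
  y_1 = -1.8289 - 0.02*-3.6578 = -1.7557
Step 2: grad_x = 2*3*-2.1371 = -12.8225, grad_y = 2*1*-1.7557 = -3.5115
  x_2 = -2.1371 - 0.02*-12.8225 = -1.8806
  y_2 = -1.7557 - 0.02*-3.5115 = -1.6855
Step 3: grad_x = 2*3*-1.8806 = -11.2838, grad_y = 2*1*-1.6855 = -3.371
  x_3 = -1.8806 - 0.02*-11.2838 = -1.655
  y_3 = -1.6855 - 0.02*-3.371 = -1.6181
f(-1.655, -1.6181) = 3*(-1.655)^2 + 1*(-1.6181)^2 = 10.8349


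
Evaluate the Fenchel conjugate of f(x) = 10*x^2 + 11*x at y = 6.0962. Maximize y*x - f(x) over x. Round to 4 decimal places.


f*(y) = sup_x {y*x - a*x^2 - b*x} = sup_x {(y-b)*x - a*x^2}
FOC: (y - b) - 2a*x = 0 => x* = (y - b)/(2a)
x* = (6.0962 - 11)/(2*10) = -0.2452
f*(6.0962) = (y-b)^2/(4a) = (6.0962 - 11)^2/(4*10)
= 24.0473/40 = 0.6012


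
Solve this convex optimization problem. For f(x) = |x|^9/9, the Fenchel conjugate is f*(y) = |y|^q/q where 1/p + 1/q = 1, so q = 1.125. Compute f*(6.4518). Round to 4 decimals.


The conjugate exponent q satisfies 1/p + 1/q = 1.
p = 9, so q = 9/(9 - 1) = 1.125
|y|^q = 6.4518^1.125 = 8.145
f*(6.4518) = 8.145 / 1.125 = 7.24


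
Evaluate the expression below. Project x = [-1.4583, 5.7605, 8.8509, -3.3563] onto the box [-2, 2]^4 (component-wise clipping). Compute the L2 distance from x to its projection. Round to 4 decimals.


Project each component onto [-2, 2].
clip(-1.4583) = -1.4583, clip(5.7605) = 2.0, clip(8.8509) = 2.0, clip(-3.3563) = -2.0
Projection = [-1.4583, 2.0, 2.0, -2.0]
Squared diffs: [0.0, 14.1414, 46.9348, 1.8395]
Distance = sqrt(62.9157) = 7.9319


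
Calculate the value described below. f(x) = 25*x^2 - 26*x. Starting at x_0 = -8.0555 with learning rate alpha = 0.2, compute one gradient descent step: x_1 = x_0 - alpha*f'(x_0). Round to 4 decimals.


We compute the gradient at x_0 and apply the update.
f'(x) = 50*x - 26
f'(-8.0555) = 50*-8.0555 - 26 = -428.775
x_1 = -8.0555 - 0.2*-428.775 = 77.6995


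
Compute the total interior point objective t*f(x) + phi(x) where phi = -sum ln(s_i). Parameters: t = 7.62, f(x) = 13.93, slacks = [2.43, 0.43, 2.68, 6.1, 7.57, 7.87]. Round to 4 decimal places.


Step 1: Compute log-barrier.
ln values: [0.8879, -0.844, 0.9858, 1.8083, 2.0242, 2.0631]
phi = -(0.8879 - 0.844 + 0.9858 + 1.8083 + 2.0242 + 2.0631) = -6.9253
Step 2: Compute augmented objective.
t*f(x) = 7.62*13.93 = 106.1466
Total = 106.1466 - 6.9253 = 99.2213


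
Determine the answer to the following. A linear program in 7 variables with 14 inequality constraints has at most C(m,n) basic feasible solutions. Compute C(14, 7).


Each vertex corresponds to some choice of n active constraints out of m, so the number of vertices is at most C(m, n) = m! / (n!(m-n)!).
m = 14, n = 7
Numerator: 14 * 13 * 12 * 11 * 10 * 9 * 8
Denominator: 7! = 5040
C(14, 7) = 3432


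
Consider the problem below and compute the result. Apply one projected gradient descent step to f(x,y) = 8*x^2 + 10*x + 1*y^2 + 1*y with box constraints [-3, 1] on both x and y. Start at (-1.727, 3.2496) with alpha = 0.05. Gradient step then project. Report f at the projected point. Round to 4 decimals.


Step 1: Compute gradient at (-1.727, 3.2496).
grad_x = 2*8*-1.727 + 10 = -17.632
grad_y = 2*1*3.2496 + 1 = 7.4992
Step 2: Gradient step.
x_raw = -1.727 - 0.05*-17.632 = -0.8454
y_raw = 3.2496 - 0.05*7.4992 = 2.8746
Step 3: Project onto [-3, 1].
x_proj = clip(-0.8454) = -0.8454
y_proj = clip(2.8746) = 1.0
Step 4: Evaluate f.
f(-0.8454, 1.0) = -0.7364


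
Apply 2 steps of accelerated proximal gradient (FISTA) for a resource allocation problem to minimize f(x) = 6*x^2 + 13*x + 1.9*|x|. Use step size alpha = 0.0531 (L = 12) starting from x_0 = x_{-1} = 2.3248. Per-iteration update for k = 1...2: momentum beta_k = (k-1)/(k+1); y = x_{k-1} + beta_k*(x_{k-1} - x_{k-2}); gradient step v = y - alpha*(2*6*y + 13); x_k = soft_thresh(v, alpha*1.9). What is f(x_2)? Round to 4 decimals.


FISTA on f(x) = 6*x^2 + 13*x + 1.9*|x|
L = 12, alpha = 0.0531
Iteration 1: beta = 0.0, y = 2.3248 + 0.0*(2.3248 - 2.3248) = 2.3248
  grad(y) = 40.8976, v = y - alpha*grad = 0.1531
  prox(v) = soft_thresh(0.1531, 0.1009) = 0.0522
Iteration 2: beta = 0.3333, y = 0.0522 + 0.3333*(0.0522 - 2.3248) = -0.7053
  grad(y) = 4.5368, v = y - alpha*grad = -0.9462
  prox(v) = soft_thresh(-0.9462, 0.1009) = -0.8453
f(x_2) = 6*(-0.8453)^2 + 13*(-0.8453) + 1.9*|-0.8453| = -5.0956


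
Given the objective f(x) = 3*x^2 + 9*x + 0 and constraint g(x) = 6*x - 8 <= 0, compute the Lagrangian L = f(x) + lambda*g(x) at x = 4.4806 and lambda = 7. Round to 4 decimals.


Step 1: Evaluate f(x).
f(4.4806) = 3*4.4806^2 + 9*4.4806 + 0 = 100.5527
Step 2: Evaluate g(x).
g(4.4806) = 6*4.4806 - 8 = 18.8836
Step 3: Compute Lagrangian.
L = 100.5527 + 7*18.8836 = 232.7379


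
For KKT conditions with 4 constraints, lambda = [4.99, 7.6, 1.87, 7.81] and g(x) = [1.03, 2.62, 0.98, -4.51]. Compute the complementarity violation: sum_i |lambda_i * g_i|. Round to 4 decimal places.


KKT complementary slackness check:
lambda_1 * g_1 = 4.99 * 1.03 = 5.1397
lambda_2 * g_2 = 7.6 * 2.62 = 19.912
lambda_3 * g_3 = 1.87 * 0.98 = 1.8326
lambda_4 * g_4 = 7.81 * -4.51 = -35.2231
Total violation = 5.1397 + 19.912 + 1.8326 + 35.2231 = 62.1074


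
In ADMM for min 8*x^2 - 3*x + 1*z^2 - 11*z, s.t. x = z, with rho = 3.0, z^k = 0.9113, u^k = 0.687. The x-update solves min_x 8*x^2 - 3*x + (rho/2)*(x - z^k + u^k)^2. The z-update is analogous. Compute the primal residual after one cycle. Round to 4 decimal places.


ADMM iteration with rho = 3.0, z^k = 0.9113, u^k = 0.687
Step 1: x-update.
Minimize 8*x^2 - 3*x + (3.0/2)*(x - 0.9113 + 0.687)^2
FOC: (2*8 + 3.0)*x = 3 + 3.0*(0.9113 - 0.687)
x^{k+1} = 0.1933
Step 2: z-update.
Minimize 1*z^2 - 11*z + (3.0/2)*(0.1933 - z + 0.687)^2
FOC: (2*1 + 3.0)*z = 11 + 3.0*(0.1933 + 0.687)
z^{k+1} = 2.7282
Step 3: u-update.
u^{k+1} = 0.687 + 0.1933 - 2.7282 = -1.8479
Step 4: Primal residual = |0.1933 - 2.7282| = 2.5349


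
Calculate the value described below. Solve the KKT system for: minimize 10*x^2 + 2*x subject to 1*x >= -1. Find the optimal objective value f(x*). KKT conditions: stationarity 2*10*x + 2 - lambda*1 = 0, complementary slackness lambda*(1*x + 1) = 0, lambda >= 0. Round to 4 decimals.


Step 1: Try lambda = 0 (constraint inactive).
Stationarity: 2*10*x + 2 = 0
x* = -2/(2*10) = -0.1
Check constraint: 1*-0.1 = -0.1 >= -1 -- satisfied.
Step 2: Compute optimal value.
f(x*) = 10*(-0.1)^2 + 2*(-0.1) = -0.1


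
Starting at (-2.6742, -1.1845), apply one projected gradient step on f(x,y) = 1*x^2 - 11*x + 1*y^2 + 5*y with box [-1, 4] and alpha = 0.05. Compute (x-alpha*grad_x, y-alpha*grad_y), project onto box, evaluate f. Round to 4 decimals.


Step 1: Compute gradient at (-2.6742, -1.1845).
grad_x = 2*1*-2.6742 - 11 = -16.3484
grad_y = 2*1*-1.1845 + 5 = 2.631
Step 2: Gradient step.
x_raw = -2.6742 - 0.05*-16.3484 = -1.8568
y_raw = -1.1845 - 0.05*2.631 = -1.3161
Step 3: Project onto [-1, 4].
x_proj = clip(-1.8568) = -1.0
y_proj = clip(-1.3161) = -1.0
Step 4: Evaluate f.
f(-1.0, -1.0) = 8.0


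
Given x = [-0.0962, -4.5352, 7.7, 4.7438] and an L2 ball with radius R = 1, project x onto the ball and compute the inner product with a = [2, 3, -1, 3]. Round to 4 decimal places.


Step 1: Compute ||x|| (intermediates to 6 decimals).
||x|| = sqrt((-0.0962)^2 + (-4.5352)^2 + 7.7^2 + 4.7438^2) = 10.117852
Step 2: Project.
Since ||x|| > R, scale = R/||x|| = 1/10.117852 = 0.098835, proj(x) = scale * x
proj(x) = [-0.009508, -0.448236, 0.76103, 0.468853]
Step 3: Dot product.
a^T * proj(x) = 2*(-0.009508) + 3*(-0.448236) - 1*0.76103 + 3*0.468853 = -0.7182


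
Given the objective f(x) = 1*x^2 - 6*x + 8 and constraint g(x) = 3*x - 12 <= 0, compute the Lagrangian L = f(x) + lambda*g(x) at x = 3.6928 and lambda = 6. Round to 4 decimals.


Step 1: Evaluate f(x).
f(3.6928) = 1*3.6928^2 - 6*3.6928 + 8 = -0.52
Step 2: Evaluate g(x).
g(3.6928) = 3*3.6928 - 12 = -0.9216
Step 3: Compute Lagrangian.
L = -0.52 + 6*-0.9216 = -6.0496


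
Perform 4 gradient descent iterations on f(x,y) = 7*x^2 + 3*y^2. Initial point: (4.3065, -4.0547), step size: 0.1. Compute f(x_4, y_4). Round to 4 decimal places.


Gradient descent on f(x,y) = 7*x^2 + 3*y^2.
Starting point: (4.3065, -4.0547), alpha = 0.1
Step 1: grad_x = 2*7*4.3065 = 60.291, grad_y = 2*3*-4.0547 = -24.3282
  x_1 = 4.3065 - 0.1*60.291 = -1.7226
  y_1 = -4.0547 - 0.1*-24.3282 = -1.6219
Step 2: grad_x = 2*7*-1.7226 = -24.1164, grad_y = 2*3*-1.6219 = -9.7313
  x_2 = -1.7226 - 0.1*-24.1164 = 0.689
  y_2 = -1.6219 - 0.1*-9.7313 = -0.6488
Step 3: grad_x = 2*7*0.689 = 9.6466, grad_y = 2*3*-0.6488 = -3.8925
  x_3 = 0.689 - 0.1*9.6466 = -0.2756
  y_3 = -0.6488 - 0.1*-3.8925 = -0.2595
Step 4: grad_x = 2*7*-0.2756 = -3.8586, grad_y = 2*3*-0.2595 = -1.557
  x_4 = -0.2756 - 0.1*-3.8586 = 0.1102
  y_4 = -0.2595 - 0.1*-1.557 = -0.1038
f(0.1102, -0.1038) = 7*0.1102^2 + 3*(-0.1038)^2 = 0.1174


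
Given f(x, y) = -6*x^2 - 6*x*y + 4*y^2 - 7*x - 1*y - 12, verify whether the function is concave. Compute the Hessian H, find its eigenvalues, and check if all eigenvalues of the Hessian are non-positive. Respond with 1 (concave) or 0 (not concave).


The Hessian of f(x,y) = -6*x^2 - 6*x*y + 4*y^2 - 7*x - 1*y - 12 is:
H = [[-12, -6], [-6, 8]]
Trace = -12 + 8 = -4
Determinant = -12*8 - (-6)^2 = -132
Discriminant = (-4)^2 - 4*-132 = 544.0
Eigenvalues: lambda_1 = -13.6619, lambda_2 = 9.6619
The function is not concave.

0


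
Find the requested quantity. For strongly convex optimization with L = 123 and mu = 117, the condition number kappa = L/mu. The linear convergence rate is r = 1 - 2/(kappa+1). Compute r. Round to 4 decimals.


Step 1: Compute the condition number.
kappa = L/mu = 123/117 = 1.0513
Step 2: Compute the convergence rate.
r = 1 - 2/(kappa + 1) = 1 - 2*mu/(L + mu) = (L - mu)/(L + mu) = 6/240 = 0.025


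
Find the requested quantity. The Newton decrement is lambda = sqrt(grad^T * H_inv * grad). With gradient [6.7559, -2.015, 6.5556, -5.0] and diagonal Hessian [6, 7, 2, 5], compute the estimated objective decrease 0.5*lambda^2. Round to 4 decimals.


Step 1: H is diagonal, so H^(-1) * g = [1.126, -0.2879, 3.2778, -1.0].
Step 2: g^T H^(-1) g = sum_i g_i^2 / H_ii
  = (6.7559)^2/6 + (-2.015)^2/7 + (6.5556)^2/2 + (-5.0)^2/5
  = 7.607 + 0.58 + 21.4879 + 5.0 = 34.675
Step 3: Objective decrease = 0.5 * g^T H^(-1) g = 17.3375


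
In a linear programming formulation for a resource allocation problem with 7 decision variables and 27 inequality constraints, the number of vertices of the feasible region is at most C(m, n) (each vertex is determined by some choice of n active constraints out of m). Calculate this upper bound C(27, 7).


Each vertex corresponds to some choice of n active constraints out of m, so the number of vertices is at most C(m, n) = m! / (n!(m-n)!).
m = 27, n = 7
Numerator: 27 * 26 * 25 * 24 * 23 * 22 * 21
Denominator: 7! = 5040
C(27, 7) = 888030


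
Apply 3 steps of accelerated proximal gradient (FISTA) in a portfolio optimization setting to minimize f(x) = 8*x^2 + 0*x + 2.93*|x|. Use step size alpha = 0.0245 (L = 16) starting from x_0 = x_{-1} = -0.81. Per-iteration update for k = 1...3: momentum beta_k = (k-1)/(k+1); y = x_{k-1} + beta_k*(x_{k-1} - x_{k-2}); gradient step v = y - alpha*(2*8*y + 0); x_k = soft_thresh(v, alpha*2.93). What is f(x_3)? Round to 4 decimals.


FISTA on f(x) = 8*x^2 + 0*x + 2.93*|x|
L = 16, alpha = 0.0245
Iteration 1: beta = 0.0, y = -0.81 + 0.0*(-0.81 + 0.81) = -0.81
  grad(y) = -12.96, v = y - alpha*grad = -0.4925
  prox(v) = soft_thresh(-0.4925, 0.0718) = -0.4207
Iteration 2: beta = 0.3333, y = -0.4207 + 0.3333*(-0.4207 + 0.81) = -0.2909
  grad(y) = -4.6548, v = y - alpha*grad = -0.1769
  prox(v) = soft_thresh(-0.1769, 0.0718) = -0.1051
Iteration 3: beta = 0.5, y = -0.1051 + 0.5*(-0.1051 + 0.4207) = 0.0527
  grad(y) = 0.8432, v = y - alpha*grad = 0.032
  prox(v) = soft_thresh(0.032, 0.0718) = 0.0
f(x_3) = 8*0.0^2 + 0*0.0 + 2.93*|0.0| = 0.0


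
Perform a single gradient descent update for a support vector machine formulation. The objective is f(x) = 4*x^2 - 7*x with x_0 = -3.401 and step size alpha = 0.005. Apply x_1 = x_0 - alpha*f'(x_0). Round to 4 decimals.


We compute the gradient at x_0 and apply the update.
f'(x) = 8*x - 7
f'(-3.401) = 8*-3.401 - 7 = -34.208
x_1 = -3.401 - 0.005*-34.208 = -3.23


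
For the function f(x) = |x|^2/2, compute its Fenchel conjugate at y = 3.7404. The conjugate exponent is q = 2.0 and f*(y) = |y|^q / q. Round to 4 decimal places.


The conjugate exponent q satisfies 1/p + 1/q = 1.
p = 2, so q = 2/(2 - 1) = 2.0
|y|^q = 3.7404^2.0 = 13.9906
f*(3.7404) = 13.9906 / 2.0 = 6.9953


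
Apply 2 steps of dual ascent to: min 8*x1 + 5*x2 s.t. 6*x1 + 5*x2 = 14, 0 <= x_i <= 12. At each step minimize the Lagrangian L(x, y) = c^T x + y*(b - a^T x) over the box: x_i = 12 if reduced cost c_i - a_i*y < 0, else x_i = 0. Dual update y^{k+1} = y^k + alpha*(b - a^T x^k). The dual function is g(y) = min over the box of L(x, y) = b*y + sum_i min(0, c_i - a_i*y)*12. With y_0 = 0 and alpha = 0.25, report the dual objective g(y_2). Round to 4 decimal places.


Dual ascent for LP: min 8*x1 + 5*x2, 6*x1 + 5*x2 = 14, 0 <= x_i <= 12
Step 1: y^k = 0.0, reduced costs: (8.0, 5.0)
  x^k = (0.0, 0.0), subgradient = b - a^T x = 14.0
  y^{k+1} = 0.0 + 0.25*14.0 = 3.5
Step 2: y^k = 3.5, reduced costs: (-13.0, -12.5)
  x^k = (12.0, 12.0), subgradient = b - a^T x = -118.0
  y^{k+1} = 3.5 + 0.25*-118.0 = -26.0
Dual objective at y_2 = -26.0: reduced costs (164.0, 135.0), box minimizer x = (0.0, 0.0)
g(y_2) = b*y + (c1 - a1*y)*x1 + (c2 - a2*y)*x2 = 14*(-26.0) + 164.0*0.0 + 135.0*0.0 = -364.0 + 0.0 + 0.0 = -364.0


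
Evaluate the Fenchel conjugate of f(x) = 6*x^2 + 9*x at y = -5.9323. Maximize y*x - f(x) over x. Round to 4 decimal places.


f*(y) = sup_x {y*x - a*x^2 - b*x} = sup_x {(y-b)*x - a*x^2}
FOC: (y - b) - 2a*x = 0 => x* = (y - b)/(2a)
x* = (-5.9323 - 9)/(2*6) = -1.2444
f*(-5.9323) = (y-b)^2/(4a) = (-5.9323 - 9)^2/(4*6)
= 222.9736/24 = 9.2906


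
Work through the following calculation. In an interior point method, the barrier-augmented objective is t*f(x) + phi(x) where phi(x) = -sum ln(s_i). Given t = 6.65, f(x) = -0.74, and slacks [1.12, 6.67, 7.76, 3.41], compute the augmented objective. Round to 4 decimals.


Step 1: Compute log-barrier.
ln values: [0.1133, 1.8976, 2.049, 1.2267]
phi = -(0.1133 + 1.8976 + 2.049 + 1.2267) = -5.2866
Step 2: Compute augmented objective.
t*f(x) = 6.65*-0.74 = -4.921
Total = -4.921 - 5.2866 = -10.2076


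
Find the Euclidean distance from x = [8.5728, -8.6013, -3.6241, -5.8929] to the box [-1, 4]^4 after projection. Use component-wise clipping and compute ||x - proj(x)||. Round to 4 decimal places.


Project each component onto [-1, 4].
clip(8.5728) = 4.0, clip(-8.6013) = -1.0, clip(-3.6241) = -1.0, clip(-5.8929) = -1.0
Projection = [4.0, -1.0, -1.0, -1.0]
Squared diffs: [20.9105, 57.7798, 6.8859, 23.9405]
Distance = sqrt(109.5167) = 10.465


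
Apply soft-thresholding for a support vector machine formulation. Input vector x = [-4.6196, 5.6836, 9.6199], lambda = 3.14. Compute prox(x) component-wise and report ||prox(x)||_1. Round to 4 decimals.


Soft-thresholding with lambda = 3.14:
prox(-4.6196) = sign(-4.6196)*max(|-4.6196| - 3.14, 0) = -1.4796
prox(5.6836) = sign(5.6836)*max(|5.6836| - 3.14, 0) = 2.5436
prox(9.6199) = sign(9.6199)*max(|9.6199| - 3.14, 0) = 6.4799
prox(x) = [-1.4796, 2.5436, 6.4799]
||prox(x)||_1 = 1.4796 + 2.5436 + 6.4799 = 10.5031


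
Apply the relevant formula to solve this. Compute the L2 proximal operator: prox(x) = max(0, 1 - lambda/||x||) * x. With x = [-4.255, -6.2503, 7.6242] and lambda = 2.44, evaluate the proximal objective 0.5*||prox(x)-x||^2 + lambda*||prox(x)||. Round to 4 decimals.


Step 1: Compute ||x||.
||x|| = 10.7378
Step 2: Compute scaling factor.
scale = max(0, 1 - 2.44/10.7378) = 0.7728
Step 3: prox(x) = [-3.2881, -4.83, 5.8917]
||prox(x)|| = 8.2978
Step 4: Proximal objective.
0.5*||prox-x||^2 = 2.9768
lambda*||prox|| = 20.2466
Total = 23.2234


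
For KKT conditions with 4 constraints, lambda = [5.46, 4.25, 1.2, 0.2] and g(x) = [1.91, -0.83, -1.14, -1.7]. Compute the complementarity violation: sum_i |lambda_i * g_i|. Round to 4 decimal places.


KKT complementary slackness check:
lambda_1 * g_1 = 5.46 * 1.91 = 10.4286
lambda_2 * g_2 = 4.25 * -0.83 = -3.5275
lambda_3 * g_3 = 1.2 * -1.14 = -1.368
lambda_4 * g_4 = 0.2 * -1.7 = -0.34
Total violation = 10.4286 + 3.5275 + 1.368 + 0.34 = 15.6641


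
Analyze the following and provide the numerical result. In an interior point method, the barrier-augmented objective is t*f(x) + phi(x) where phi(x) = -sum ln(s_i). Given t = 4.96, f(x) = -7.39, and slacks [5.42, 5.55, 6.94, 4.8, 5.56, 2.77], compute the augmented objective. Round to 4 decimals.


Step 1: Compute log-barrier.
ln values: [1.6901, 1.7138, 1.9373, 1.5686, 1.7156, 1.0188]
phi = -(1.6901 + 1.7138 + 1.9373 + 1.5686 + 1.7156 + 1.0188) = -9.6443
Step 2: Compute augmented objective.
t*f(x) = 4.96*-7.39 = -36.6544
Total = -36.6544 - 9.6443 = -46.2987


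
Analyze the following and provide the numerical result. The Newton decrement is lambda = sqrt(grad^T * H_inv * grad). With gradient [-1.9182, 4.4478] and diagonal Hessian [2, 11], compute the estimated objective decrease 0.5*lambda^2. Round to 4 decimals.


Step 1: H is diagonal, so H^(-1) * g = [-0.9591, 0.4043].
Step 2: g^T H^(-1) g = sum_i g_i^2 / H_ii
  = (-1.9182)^2/2 + (4.4478)^2/11
  = 1.8397 + 1.7984 = 3.6382
Step 3: Objective decrease = 0.5 * g^T H^(-1) g = 1.8191


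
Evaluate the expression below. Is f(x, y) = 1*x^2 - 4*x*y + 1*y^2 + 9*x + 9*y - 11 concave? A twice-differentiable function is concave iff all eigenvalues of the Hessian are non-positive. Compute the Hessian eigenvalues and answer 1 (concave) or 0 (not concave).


The Hessian of f(x,y) = 1*x^2 - 4*x*y + 1*y^2 + 9*x + 9*y - 11 is:
H = [[2, -4], [-4, 2]]
Trace = 2 + 2 = 4
Determinant = 2*2 - (-4)^2 = -12
Discriminant = (4)^2 - 4*-12 = 64.0
Eigenvalues: lambda_1 = -2.0, lambda_2 = 6.0
The function is not concave.

0


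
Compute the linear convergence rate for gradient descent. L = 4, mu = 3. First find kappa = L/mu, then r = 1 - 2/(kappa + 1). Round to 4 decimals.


Step 1: Compute the condition number.
kappa = L/mu = 4/3 = 1.3333
Step 2: Compute the convergence rate.
r = 1 - 2/(kappa + 1) = 1 - 2*mu/(L + mu) = (L - mu)/(L + mu) = 1/7 = 0.1429


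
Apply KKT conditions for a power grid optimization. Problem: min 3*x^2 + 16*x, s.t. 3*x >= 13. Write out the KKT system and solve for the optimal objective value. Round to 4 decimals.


Step 1: Try lambda = 0 (constraint inactive).
x_unc = -16/(2*3) = -2.6667
Check: 3*-2.6667 = -8.0001 < 13 -- violated!
Step 2: Constraint must be active: 3*x = 13
x* = 13/3 = 4.3333 (rounded; the exact value 13/3 is used below)
lambda = (2*3*(13/3) + 16)/3 = 14.0
Step 3: Compute optimal value.
f(x*) = 3*(13/3)^2 + 16*(13/3) = 125.6667


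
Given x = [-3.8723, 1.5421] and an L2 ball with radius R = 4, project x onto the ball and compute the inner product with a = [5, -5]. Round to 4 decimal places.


Step 1: Compute ||x|| (intermediates to 6 decimals).
||x|| = sqrt((-3.8723)^2 + 1.5421^2) = 4.168067
Step 2: Project.
Since ||x|| > R, scale = R/||x|| = 4/4.168067 = 0.959677, proj(x) = scale * x
proj(x) = [-3.716157, 1.479918]
Step 3: Dot product.
a^T * proj(x) = 5*(-3.716157) - 5*1.479918 = -25.9804


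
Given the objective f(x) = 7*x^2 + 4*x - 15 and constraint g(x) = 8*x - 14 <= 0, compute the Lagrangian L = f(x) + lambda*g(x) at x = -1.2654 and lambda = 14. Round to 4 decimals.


Step 1: Evaluate f(x).
f(-1.2654) = 7*(-1.2654)^2 + 4*(-1.2654) - 15 = -8.8529
Step 2: Evaluate g(x).
g(-1.2654) = 8*-1.2654 - 14 = -24.1232
Step 3: Compute Lagrangian.
L = -8.8529 + 14*-24.1232 = -346.5777


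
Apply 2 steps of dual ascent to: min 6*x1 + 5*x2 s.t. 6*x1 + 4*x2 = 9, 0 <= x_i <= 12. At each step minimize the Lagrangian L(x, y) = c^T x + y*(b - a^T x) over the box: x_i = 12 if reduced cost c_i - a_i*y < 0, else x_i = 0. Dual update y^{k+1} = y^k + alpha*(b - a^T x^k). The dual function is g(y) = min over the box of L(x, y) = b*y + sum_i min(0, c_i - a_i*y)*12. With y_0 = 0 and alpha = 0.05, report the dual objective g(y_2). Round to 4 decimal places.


Dual ascent for LP: min 6*x1 + 5*x2, 6*x1 + 4*x2 = 9, 0 <= x_i <= 12
Step 1: y^k = 0.0, reduced costs: (6.0, 5.0)
  x^k = (0.0, 0.0), subgradient = b - a^T x = 9.0
  y^{k+1} = 0.0 + 0.05*9.0 = 0.45
Step 2: y^k = 0.45, reduced costs: (3.3, 3.2)
  x^k = (0.0, 0.0), subgradient = b - a^T x = 9.0
  y^{k+1} = 0.45 + 0.05*9.0 = 0.9
Dual objective at y_2 = 0.9: reduced costs (0.6, 1.4), box minimizer x = (0.0, 0.0)
g(y_2) = b*y + (c1 - a1*y)*x1 + (c2 - a2*y)*x2 = 9*0.9 + 0.6*0.0 + 1.4*0.0 = 8.1 + 0.0 + 0.0 = 8.1


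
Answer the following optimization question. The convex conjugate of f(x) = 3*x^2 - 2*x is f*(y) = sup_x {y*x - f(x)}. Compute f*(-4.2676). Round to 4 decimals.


f*(y) = sup_x {y*x - a*x^2 - b*x} = sup_x {(y-b)*x - a*x^2}
FOC: (y - b) - 2a*x = 0 => x* = (y - b)/(2a)
x* = (-4.2676 + 2)/(2*3) = -0.3779
f*(-4.2676) = (y-b)^2/(4a) = (-4.2676 + 2)^2/(4*3)
= 5.142/12 = 0.4285


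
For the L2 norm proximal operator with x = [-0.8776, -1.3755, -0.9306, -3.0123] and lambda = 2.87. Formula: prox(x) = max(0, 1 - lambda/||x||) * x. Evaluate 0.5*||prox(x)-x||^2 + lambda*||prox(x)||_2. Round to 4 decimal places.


Step 1: Compute ||x||.
||x|| = 3.55
Step 2: Compute scaling factor.
scale = max(0, 1 - 2.87/3.55) = 0.1915
Step 3: prox(x) = [-0.1681, -0.2635, -0.1782, -0.577]
||prox(x)|| = 0.68
Step 4: Proximal objective.
0.5*||prox-x||^2 = 4.1185
lambda*||prox|| = 1.9516
Total = 6.0699


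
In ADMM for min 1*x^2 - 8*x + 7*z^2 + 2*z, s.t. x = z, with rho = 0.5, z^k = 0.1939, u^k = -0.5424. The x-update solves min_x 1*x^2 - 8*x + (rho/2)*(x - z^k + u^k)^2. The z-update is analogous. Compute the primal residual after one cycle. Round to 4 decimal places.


ADMM iteration with rho = 0.5, z^k = 0.1939, u^k = -0.5424
Step 1: x-update.
Minimize 1*x^2 - 8*x + (0.5/2)*(x - 0.1939 - 0.5424)^2
FOC: (2*1 + 0.5)*x = 8 + 0.5*(0.1939 + 0.5424)
x^{k+1} = 3.3473
Step 2: z-update.
Minimize 7*z^2 + 2*z + (0.5/2)*(3.3473 - z - 0.5424)^2
FOC: (2*7 + 0.5)*z = -2 + 0.5*(3.3473 - 0.5424)
z^{k+1} = -0.0412
Step 3: u-update.
u^{k+1} = -0.5424 + 3.3473 + 0.0412 = 2.8461
Step 4: Primal residual = |3.3473 + 0.0412| = 3.3885


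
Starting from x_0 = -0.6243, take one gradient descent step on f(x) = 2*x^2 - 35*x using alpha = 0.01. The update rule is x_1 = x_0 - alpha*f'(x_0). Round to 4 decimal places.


We compute the gradient at x_0 and apply the update.
f'(x) = 4*x - 35
f'(-0.6243) = 4*-0.6243 - 35 = -37.4972
x_1 = -0.6243 - 0.01*-37.4972 = -0.2493


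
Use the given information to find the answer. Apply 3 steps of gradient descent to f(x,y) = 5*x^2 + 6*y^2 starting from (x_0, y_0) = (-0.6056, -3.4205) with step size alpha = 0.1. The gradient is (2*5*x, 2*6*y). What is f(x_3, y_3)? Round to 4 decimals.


Gradient descent on f(x,y) = 5*x^2 + 6*y^2.
Starting point: (-0.6056, -3.4205), alpha = 0.1
Step 1: grad_x = 2*5*-0.6056 = -6.056, grad_y = 2*6*-3.4205 = -41.046
  x_1 = -0.6056 - 0.1*-6.056 = 0.0
  y_1 = -3.4205 - 0.1*-41.046 = 0.6841
Step 2: grad_x = 2*5*0.0 = 0.0, grad_y = 2*6*0.6841 = 8.2092
  x_2 = 0.0 - 0.1*0.0 = 0.0
  y_2 = 0.6841 - 0.1*8.2092 = -0.1368
Step 3: grad_x = 2*5*0.0 = 0.0, grad_y = 2*6*-0.1368 = -1.6418
  x_3 = 0.0 - 0.1*0.0 = 0.0
  y_3 = -0.1368 - 0.1*-1.6418 = 0.0274
f(0.0, 0.0274) = 5*0.0^2 + 6*0.0274^2 = 0.0045


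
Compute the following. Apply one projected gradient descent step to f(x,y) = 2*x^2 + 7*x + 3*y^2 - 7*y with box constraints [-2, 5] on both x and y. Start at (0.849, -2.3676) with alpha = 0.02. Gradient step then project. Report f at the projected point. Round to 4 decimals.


Step 1: Compute gradient at (0.849, -2.3676).
grad_x = 2*2*0.849 + 7 = 10.396
grad_y = 2*3*-2.3676 - 7 = -21.2056
Step 2: Gradient step.
x_raw = 0.849 - 0.02*10.396 = 0.6411
y_raw = -2.3676 - 0.02*-21.2056 = -1.9435
Step 3: Project onto [-2, 5].
x_proj = clip(0.6411) = 0.6411
y_proj = clip(-1.9435) = -1.9435
Step 4: Evaluate f.
f(0.6411, -1.9435) = 30.2454


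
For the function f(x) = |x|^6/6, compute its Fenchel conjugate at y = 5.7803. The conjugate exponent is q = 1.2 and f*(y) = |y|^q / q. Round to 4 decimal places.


The conjugate exponent q satisfies 1/p + 1/q = 1.
p = 6, so q = 6/(6 - 1) = 1.2
|y|^q = 5.7803^1.2 = 8.2099
f*(5.7803) = 8.2099 / 1.2 = 6.8416


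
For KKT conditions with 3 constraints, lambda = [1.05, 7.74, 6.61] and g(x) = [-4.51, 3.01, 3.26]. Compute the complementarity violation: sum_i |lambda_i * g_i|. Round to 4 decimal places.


KKT complementary slackness check:
lambda_1 * g_1 = 1.05 * -4.51 = -4.7355
lambda_2 * g_2 = 7.74 * 3.01 = 23.2974
lambda_3 * g_3 = 6.61 * 3.26 = 21.5486
Total violation = 4.7355 + 23.2974 + 21.5486 = 49.5815


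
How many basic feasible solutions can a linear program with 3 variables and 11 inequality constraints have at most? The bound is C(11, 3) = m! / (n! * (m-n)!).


Each vertex corresponds to some choice of n active constraints out of m, so the number of vertices is at most C(m, n) = m! / (n!(m-n)!).
m = 11, n = 3
Numerator: 11 * 10 * 9
Denominator: 3! = 6
C(11, 3) = 165


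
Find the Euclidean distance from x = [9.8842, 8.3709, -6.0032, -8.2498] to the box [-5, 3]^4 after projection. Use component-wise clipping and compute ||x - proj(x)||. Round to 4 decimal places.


Project each component onto [-5, 3].
clip(9.8842) = 3.0, clip(8.3709) = 3.0, clip(-6.0032) = -5.0, clip(-8.2498) = -5.0
Projection = [3.0, 3.0, -5.0, -5.0]
Squared diffs: [47.3922, 28.8466, 1.0064, 10.5612]
Distance = sqrt(87.8064) = 9.3705


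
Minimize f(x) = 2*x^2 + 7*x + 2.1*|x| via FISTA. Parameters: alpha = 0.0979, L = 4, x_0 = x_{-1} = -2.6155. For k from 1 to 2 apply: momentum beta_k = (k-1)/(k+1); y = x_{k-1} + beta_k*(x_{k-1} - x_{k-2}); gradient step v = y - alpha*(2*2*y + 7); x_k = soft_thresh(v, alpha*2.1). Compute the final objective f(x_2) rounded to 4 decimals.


FISTA on f(x) = 2*x^2 + 7*x + 2.1*|x|
L = 4, alpha = 0.0979
Iteration 1: beta = 0.0, y = -2.6155 + 0.0*(-2.6155 + 2.6155) = -2.6155
  grad(y) = -3.462, v = y - alpha*grad = -2.2766
  prox(v) = soft_thresh(-2.2766, 0.2056) = -2.071
Iteration 2: beta = 0.3333, y = -2.071 + 0.3333*(-2.071 + 2.6155) = -1.8895
  grad(y) = -0.5579, v = y - alpha*grad = -1.8349
  prox(v) = soft_thresh(-1.8349, 0.2056) = -1.6293
f(x_2) = 2*(-1.6293)^2 + 7*(-1.6293) + 2.1*|-1.6293| = -2.6744


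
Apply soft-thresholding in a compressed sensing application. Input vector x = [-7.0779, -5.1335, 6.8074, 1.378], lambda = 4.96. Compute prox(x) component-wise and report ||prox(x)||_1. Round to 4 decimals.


Soft-thresholding with lambda = 4.96:
prox(-7.0779) = sign(-7.0779)*max(|-7.0779| - 4.96, 0) = -2.1179
prox(-5.1335) = sign(-5.1335)*max(|-5.1335| - 4.96, 0) = -0.1735
prox(6.8074) = sign(6.8074)*max(|6.8074| - 4.96, 0) = 1.8474
prox(1.378) = sign(1.378)*max(|1.378| - 4.96, 0) = 0.0
prox(x) = [-2.1179, -0.1735, 1.8474, 0.0]
||prox(x)||_1 = 2.1179 + 0.1735 + 1.8474 + 0.0 = 4.1388


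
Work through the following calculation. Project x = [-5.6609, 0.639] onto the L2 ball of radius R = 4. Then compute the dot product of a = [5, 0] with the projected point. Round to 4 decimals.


Step 1: Compute ||x|| (intermediates to 6 decimals).
||x|| = sqrt((-5.6609)^2 + 0.639^2) = 5.696851
Step 2: Project.
Since ||x|| > R, scale = R/||x|| = 4/5.696851 = 0.702142, proj(x) = scale * x
proj(x) = [-3.974756, 0.448669]
Step 3: Dot product.
a^T * proj(x) = 5*(-3.974756) + 0*0.448669 = -19.8738
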